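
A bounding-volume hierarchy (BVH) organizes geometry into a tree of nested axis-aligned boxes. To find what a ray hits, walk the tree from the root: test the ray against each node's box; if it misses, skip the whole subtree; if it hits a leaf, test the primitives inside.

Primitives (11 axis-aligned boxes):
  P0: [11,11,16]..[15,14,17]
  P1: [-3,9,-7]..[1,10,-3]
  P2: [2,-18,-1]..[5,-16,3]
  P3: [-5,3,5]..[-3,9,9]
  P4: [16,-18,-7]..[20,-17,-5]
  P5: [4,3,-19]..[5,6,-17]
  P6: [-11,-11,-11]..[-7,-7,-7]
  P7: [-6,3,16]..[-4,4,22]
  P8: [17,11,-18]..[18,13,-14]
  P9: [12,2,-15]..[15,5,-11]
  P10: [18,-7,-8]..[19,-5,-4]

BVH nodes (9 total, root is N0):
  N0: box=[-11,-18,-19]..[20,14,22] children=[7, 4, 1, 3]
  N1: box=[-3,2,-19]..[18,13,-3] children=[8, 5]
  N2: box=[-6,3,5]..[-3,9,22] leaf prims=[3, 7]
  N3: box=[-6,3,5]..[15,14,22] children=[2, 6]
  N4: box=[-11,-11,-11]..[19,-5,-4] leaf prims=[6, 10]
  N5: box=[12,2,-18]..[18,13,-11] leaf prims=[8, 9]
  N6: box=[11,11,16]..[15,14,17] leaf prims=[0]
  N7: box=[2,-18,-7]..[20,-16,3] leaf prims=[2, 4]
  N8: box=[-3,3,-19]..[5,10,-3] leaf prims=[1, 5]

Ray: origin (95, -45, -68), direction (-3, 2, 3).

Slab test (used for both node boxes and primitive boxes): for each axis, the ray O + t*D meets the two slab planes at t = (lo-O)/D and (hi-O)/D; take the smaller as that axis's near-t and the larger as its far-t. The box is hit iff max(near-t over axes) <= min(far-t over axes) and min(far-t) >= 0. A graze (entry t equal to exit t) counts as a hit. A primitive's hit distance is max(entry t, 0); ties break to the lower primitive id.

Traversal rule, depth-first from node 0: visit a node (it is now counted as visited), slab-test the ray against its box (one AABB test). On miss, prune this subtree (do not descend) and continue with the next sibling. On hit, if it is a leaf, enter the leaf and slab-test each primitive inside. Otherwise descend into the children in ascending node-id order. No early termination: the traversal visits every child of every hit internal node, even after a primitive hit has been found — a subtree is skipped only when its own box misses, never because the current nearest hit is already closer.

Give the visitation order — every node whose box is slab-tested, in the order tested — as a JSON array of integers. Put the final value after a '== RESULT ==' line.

Traverse from the root:
N0 x:[25,106/3] y:[27/2,59/2] z:[49/3,30] -> hit [25,59/2], descend [1, 3, 4, 7]
  N1 x:[77/3,98/3] y:[47/2,29] z:[49/3,65/3] -> miss, prune
  N3 x:[80/3,101/3] y:[24,59/2] z:[73/3,30] -> hit [80/3,59/2], descend [2, 6]
    N2 x:[98/3,101/3] y:[24,27] z:[73/3,30] -> miss, prune
    N6 x:[80/3,28] y:[28,59/2] z:[28,85/3] -> hit [28,28] leaf, test {P0@t=28}
  N4 x:[76/3,106/3] y:[17,20] z:[19,64/3] -> miss, prune
  N7 x:[25,31] y:[27/2,29/2] z:[61/3,71/3] -> miss, prune

7 AABB tests over nodes [0, 1, 3, 2, 6, 4, 7]; 1 leaf entered; closest P0.

== RESULT ==
[0, 1, 3, 2, 6, 4, 7]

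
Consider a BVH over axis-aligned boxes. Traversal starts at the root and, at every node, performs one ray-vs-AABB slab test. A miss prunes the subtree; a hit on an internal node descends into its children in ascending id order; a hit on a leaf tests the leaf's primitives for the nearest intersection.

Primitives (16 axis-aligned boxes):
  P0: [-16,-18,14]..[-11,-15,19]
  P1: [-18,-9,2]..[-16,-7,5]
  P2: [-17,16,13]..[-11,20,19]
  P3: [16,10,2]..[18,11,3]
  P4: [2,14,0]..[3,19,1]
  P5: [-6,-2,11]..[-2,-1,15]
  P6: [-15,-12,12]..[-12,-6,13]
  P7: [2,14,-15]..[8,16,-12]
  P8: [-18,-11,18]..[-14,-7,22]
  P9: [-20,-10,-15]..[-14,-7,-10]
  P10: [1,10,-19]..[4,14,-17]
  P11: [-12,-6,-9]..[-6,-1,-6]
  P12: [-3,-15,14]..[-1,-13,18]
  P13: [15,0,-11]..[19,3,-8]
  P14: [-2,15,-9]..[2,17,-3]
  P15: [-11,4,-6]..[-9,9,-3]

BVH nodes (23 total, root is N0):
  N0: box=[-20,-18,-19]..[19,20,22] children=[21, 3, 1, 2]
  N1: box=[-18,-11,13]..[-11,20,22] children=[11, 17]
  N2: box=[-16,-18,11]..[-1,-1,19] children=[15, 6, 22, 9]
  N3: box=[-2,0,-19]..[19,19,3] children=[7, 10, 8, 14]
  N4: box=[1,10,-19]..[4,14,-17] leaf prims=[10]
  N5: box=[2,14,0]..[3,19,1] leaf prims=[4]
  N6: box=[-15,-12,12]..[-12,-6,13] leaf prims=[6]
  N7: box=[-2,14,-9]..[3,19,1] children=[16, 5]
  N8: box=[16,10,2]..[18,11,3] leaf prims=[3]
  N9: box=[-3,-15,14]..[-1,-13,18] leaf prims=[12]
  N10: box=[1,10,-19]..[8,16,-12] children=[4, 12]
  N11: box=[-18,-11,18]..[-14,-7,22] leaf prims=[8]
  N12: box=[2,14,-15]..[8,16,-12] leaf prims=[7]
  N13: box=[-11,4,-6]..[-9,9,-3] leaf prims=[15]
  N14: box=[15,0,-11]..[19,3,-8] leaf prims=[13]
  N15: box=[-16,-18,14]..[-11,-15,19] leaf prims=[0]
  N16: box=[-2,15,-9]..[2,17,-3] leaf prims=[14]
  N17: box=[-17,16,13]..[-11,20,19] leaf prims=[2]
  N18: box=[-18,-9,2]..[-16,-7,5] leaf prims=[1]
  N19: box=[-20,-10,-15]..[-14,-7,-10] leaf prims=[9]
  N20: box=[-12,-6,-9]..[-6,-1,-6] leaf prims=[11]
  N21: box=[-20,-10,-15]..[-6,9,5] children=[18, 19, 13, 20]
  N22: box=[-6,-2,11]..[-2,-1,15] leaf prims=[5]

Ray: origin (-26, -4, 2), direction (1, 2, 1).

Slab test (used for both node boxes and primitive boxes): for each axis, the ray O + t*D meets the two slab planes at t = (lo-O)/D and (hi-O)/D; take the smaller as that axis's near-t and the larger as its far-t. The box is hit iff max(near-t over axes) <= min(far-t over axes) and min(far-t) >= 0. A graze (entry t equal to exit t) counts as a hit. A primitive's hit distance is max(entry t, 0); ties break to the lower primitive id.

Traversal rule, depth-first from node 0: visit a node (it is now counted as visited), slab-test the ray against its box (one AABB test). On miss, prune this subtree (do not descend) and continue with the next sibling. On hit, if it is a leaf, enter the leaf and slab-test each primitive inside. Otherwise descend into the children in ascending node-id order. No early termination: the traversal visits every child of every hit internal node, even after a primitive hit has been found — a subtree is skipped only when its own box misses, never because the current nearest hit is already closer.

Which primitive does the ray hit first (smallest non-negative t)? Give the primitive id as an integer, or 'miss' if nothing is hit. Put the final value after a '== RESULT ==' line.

Walk:
N0 x:[6,45] y:[-7,12] z:[-21,20] -> hit [6,12], descend [1, 2, 3, 21]
  N1 x:[8,15] y:[-7/2,12] z:[11,20] -> hit [11,12], descend [11, 17]
    N11 x:[8,12] y:[-7/2,-3/2] z:[16,20] -> miss, prune
    N17 x:[9,15] y:[10,12] z:[11,17] -> hit [11,12] leaf, test {P2@t=11}
  N2 x:[10,25] y:[-7,3/2] z:[9,17] -> miss, prune
  N3 x:[24,45] y:[2,23/2] z:[-21,1] -> miss, prune
  N21 x:[6,20] y:[-3,13/2] z:[-17,3] -> miss, prune

7 AABB tests over nodes [0, 1, 11, 17, 2, 3, 21]; 1 leaf entered; closest P2.

== RESULT ==
2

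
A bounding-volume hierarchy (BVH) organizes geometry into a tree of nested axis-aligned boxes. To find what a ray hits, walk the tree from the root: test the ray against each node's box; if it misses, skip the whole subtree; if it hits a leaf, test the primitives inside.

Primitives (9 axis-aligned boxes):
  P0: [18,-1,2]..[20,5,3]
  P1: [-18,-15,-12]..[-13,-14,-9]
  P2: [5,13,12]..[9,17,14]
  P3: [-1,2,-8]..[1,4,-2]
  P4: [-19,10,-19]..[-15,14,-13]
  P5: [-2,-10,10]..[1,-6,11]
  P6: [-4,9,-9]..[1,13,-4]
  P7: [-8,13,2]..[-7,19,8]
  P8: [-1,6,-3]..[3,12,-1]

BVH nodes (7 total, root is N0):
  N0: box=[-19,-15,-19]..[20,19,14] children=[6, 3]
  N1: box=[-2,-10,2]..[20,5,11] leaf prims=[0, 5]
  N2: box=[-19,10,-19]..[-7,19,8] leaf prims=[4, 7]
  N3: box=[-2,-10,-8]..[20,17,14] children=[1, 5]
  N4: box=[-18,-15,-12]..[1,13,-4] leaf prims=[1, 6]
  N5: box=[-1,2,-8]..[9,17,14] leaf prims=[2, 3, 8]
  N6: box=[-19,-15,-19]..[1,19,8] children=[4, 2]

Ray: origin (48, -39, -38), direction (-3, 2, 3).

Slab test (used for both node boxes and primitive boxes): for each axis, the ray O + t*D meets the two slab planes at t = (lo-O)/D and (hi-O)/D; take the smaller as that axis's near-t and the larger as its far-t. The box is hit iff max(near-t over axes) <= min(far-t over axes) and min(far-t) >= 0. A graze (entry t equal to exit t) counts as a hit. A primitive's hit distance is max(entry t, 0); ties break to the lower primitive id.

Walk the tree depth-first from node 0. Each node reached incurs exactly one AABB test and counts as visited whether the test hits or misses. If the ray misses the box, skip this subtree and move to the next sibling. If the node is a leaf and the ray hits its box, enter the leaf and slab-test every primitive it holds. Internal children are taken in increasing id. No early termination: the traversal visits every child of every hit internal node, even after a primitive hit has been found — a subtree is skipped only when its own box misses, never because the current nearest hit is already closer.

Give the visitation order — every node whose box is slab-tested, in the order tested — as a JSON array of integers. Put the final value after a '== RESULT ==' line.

Traverse from the root:
N0 x:[28/3,67/3] y:[12,29] z:[19/3,52/3] -> hit [12,52/3], descend [3, 6]
  N3 x:[28/3,50/3] y:[29/2,28] z:[10,52/3] -> hit [29/2,50/3], descend [1, 5]
    N1 x:[28/3,50/3] y:[29/2,22] z:[40/3,49/3] -> hit [29/2,49/3] leaf, test {P0(miss), P5@t=16}
    N5 x:[13,49/3] y:[41/2,28] z:[10,52/3] -> miss, prune
  N6 x:[47/3,67/3] y:[12,29] z:[19/3,46/3] -> miss, prune

Visited [0, 3, 1, 5, 6]. Tests: 5 box, 1 leaf. Nearest: P5.

== RESULT ==
[0, 3, 1, 5, 6]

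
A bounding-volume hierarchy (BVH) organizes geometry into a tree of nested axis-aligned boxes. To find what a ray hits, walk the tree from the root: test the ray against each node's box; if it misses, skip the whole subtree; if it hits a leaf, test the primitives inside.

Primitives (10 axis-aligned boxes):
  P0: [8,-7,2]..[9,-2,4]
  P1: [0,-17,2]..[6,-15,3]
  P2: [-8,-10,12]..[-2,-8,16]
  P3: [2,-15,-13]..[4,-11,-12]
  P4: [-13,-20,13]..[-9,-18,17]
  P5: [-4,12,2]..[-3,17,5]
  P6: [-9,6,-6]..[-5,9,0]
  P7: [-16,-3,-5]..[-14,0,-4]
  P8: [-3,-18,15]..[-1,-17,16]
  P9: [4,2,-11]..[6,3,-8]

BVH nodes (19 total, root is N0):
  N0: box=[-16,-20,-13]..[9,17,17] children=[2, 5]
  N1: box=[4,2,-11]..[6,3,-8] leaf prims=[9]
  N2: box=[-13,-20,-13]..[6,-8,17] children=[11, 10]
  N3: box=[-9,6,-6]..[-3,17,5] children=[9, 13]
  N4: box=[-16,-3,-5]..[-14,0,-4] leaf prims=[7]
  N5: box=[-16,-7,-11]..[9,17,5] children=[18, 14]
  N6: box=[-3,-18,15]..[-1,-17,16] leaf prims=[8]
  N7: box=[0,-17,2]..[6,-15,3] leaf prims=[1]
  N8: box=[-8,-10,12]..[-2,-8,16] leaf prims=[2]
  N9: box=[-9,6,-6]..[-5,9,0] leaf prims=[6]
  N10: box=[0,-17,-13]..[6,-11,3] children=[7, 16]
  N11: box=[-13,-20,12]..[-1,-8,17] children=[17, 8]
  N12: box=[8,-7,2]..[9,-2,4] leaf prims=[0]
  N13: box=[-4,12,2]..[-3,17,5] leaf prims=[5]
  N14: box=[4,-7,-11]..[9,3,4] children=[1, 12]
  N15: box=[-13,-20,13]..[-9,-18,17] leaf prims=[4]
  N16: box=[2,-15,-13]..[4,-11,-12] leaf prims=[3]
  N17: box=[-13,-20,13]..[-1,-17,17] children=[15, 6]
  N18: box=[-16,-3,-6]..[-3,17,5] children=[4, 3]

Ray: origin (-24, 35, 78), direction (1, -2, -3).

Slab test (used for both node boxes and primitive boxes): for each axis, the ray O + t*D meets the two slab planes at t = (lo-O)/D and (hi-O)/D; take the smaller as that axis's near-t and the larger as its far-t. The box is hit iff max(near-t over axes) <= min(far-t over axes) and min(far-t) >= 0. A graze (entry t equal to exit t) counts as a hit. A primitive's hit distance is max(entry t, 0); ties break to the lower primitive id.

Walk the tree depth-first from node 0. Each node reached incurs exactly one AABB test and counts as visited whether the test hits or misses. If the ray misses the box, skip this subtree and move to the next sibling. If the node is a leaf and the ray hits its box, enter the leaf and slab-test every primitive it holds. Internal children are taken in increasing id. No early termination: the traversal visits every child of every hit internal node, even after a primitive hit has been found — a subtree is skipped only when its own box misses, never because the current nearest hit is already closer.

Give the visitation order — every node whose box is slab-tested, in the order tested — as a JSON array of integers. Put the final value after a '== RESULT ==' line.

Trace the traversal:
N0 x:[8,33] y:[9,55/2] z:[61/3,91/3] -> hit [61/3,55/2], descend [2, 5]
  N2 x:[11,30] y:[43/2,55/2] z:[61/3,91/3] -> hit [43/2,55/2], descend [10, 11]
    N10 x:[24,30] y:[23,26] z:[25,91/3] -> hit [25,26], descend [7, 16]
      N7 x:[24,30] y:[25,26] z:[25,76/3] -> hit [25,76/3] leaf, test {P1@t=25}
      N16 x:[26,28] y:[23,25] z:[30,91/3] -> miss, prune
    N11 x:[11,23] y:[43/2,55/2] z:[61/3,22] -> hit [43/2,22], descend [8, 17]
      N8 x:[16,22] y:[43/2,45/2] z:[62/3,22] -> hit [43/2,22] leaf, test {P2@t=43/2}
      N17 x:[11,23] y:[26,55/2] z:[61/3,65/3] -> miss, prune
  N5 x:[8,33] y:[9,21] z:[73/3,89/3] -> miss, prune

9 AABB tests over nodes [0, 2, 10, 7, 16, 11, 8, 17, 5]; 2 leaves entered; closest P2.

== RESULT ==
[0, 2, 10, 7, 16, 11, 8, 17, 5]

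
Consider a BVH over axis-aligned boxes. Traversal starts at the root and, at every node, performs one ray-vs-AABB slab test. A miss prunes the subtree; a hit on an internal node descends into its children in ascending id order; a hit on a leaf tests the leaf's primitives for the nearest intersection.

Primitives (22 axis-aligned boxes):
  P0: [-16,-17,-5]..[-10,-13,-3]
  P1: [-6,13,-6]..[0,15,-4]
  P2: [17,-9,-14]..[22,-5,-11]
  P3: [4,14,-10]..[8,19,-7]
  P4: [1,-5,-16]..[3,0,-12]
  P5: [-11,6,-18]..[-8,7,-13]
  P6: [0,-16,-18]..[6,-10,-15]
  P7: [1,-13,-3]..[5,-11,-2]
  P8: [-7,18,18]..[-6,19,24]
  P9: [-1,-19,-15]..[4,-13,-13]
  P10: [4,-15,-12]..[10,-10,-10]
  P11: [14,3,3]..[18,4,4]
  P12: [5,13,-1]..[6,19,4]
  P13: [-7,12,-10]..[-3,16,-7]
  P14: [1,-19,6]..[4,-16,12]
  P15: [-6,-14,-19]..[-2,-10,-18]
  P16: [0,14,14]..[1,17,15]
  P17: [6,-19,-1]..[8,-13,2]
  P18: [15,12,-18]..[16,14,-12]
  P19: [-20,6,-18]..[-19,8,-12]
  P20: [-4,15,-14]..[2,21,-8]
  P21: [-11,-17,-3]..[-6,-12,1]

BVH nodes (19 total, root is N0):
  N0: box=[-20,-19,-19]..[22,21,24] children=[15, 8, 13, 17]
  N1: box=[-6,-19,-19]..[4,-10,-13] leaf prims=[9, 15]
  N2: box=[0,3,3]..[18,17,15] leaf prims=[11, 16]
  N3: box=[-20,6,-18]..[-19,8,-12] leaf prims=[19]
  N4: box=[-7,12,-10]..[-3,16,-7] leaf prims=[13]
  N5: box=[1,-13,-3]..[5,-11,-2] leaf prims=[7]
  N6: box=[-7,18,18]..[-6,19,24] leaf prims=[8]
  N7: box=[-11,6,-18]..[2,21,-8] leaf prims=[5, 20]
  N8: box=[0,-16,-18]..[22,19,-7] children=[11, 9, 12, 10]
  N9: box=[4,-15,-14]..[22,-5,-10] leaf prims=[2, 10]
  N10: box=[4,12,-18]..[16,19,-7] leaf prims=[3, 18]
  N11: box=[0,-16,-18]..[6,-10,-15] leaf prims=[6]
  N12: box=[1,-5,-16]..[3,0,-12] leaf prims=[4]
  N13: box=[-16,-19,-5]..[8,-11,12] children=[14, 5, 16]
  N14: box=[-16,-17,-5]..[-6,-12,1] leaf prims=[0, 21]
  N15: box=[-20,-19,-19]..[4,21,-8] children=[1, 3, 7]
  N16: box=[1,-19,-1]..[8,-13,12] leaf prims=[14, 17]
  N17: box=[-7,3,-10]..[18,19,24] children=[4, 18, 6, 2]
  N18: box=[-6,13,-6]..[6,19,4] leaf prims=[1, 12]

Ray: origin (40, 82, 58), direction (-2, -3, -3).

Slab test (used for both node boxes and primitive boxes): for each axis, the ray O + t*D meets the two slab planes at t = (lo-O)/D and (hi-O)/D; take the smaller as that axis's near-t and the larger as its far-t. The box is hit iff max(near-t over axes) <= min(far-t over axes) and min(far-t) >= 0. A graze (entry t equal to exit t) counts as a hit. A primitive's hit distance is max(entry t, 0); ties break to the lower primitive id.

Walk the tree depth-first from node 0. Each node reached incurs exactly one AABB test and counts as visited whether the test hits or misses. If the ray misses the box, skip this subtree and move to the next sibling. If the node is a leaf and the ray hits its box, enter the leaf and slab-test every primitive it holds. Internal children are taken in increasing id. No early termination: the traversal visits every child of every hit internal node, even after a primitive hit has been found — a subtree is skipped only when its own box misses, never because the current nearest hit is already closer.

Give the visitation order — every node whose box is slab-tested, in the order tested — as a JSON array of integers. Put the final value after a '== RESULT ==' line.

Trace the traversal:
N0 x:[9,30] y:[61/3,101/3] z:[34/3,77/3] -> hit [61/3,77/3], descend [8, 13, 15, 17]
  N8 x:[9,20] y:[21,98/3] z:[65/3,76/3] -> miss, prune
  N13 x:[16,28] y:[31,101/3] z:[46/3,21] -> miss, prune
  N15 x:[18,30] y:[61/3,101/3] z:[22,77/3] -> hit [22,77/3], descend [1, 3, 7]
    N1 x:[18,23] y:[92/3,101/3] z:[71/3,77/3] -> miss, prune
    N3 x:[59/2,30] y:[74/3,76/3] z:[70/3,76/3] -> miss, prune
    N7 x:[19,51/2] y:[61/3,76/3] z:[22,76/3] -> hit [22,76/3] leaf, test {P5@t=25, P20@t=22}
  N17 x:[11,47/2] y:[21,79/3] z:[34/3,68/3] -> hit [21,68/3], descend [2, 4, 6, 18]
    N2 x:[11,20] y:[65/3,79/3] z:[43/3,55/3] -> miss, prune
    N4 x:[43/2,47/2] y:[22,70/3] z:[65/3,68/3] -> hit [22,68/3] leaf, test {P13@t=22}
    N6 x:[23,47/2] y:[21,64/3] z:[34/3,40/3] -> miss, prune
    N18 x:[17,23] y:[21,23] z:[18,64/3] -> hit [21,64/3] leaf, test {P1(miss), P12(miss)}

12 AABB tests over nodes [0, 8, 13, 15, 1, 3, 7, 17, 2, 4, 6, 18]; 3 leaves entered; closest P13.

== RESULT ==
[0, 8, 13, 15, 1, 3, 7, 17, 2, 4, 6, 18]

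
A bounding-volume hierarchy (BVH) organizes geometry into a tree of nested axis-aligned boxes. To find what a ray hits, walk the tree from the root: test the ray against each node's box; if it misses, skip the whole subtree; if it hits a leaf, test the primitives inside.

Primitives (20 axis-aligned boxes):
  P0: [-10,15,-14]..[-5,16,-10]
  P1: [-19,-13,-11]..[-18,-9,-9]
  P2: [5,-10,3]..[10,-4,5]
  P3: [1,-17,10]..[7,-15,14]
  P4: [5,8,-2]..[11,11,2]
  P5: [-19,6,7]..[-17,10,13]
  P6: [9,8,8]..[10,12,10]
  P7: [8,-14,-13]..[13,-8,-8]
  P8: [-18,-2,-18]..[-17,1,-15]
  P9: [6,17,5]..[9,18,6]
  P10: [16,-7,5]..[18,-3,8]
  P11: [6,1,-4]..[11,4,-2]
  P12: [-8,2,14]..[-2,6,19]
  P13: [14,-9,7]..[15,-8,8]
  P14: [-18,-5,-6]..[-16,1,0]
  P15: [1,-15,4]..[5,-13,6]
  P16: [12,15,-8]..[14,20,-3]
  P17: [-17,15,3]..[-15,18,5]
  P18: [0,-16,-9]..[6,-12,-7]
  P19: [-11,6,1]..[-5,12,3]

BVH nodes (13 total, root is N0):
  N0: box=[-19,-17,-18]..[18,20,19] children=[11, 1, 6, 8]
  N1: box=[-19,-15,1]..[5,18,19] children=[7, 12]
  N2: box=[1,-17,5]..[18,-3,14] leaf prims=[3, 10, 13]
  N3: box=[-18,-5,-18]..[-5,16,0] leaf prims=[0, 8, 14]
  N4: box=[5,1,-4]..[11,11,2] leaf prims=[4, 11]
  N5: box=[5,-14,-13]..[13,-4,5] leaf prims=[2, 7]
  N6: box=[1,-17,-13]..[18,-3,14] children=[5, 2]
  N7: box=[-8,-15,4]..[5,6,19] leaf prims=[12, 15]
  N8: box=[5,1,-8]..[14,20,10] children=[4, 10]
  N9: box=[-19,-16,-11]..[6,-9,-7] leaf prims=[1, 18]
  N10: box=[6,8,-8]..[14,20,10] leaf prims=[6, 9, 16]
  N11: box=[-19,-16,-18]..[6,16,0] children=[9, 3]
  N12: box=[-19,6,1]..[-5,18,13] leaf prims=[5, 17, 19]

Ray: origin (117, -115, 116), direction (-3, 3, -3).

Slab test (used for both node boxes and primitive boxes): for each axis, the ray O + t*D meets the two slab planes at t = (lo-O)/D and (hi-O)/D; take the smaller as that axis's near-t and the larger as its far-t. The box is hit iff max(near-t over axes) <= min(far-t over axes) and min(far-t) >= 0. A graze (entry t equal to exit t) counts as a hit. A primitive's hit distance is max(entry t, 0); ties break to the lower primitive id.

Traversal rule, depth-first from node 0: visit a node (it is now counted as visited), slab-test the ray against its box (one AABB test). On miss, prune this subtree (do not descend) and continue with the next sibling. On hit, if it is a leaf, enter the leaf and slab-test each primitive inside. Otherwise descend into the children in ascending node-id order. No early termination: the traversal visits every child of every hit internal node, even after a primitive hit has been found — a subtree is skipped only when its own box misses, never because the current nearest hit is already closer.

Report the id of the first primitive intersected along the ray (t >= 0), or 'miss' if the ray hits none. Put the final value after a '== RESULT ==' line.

Traverse from the root:
N0 x:[33,136/3] y:[98/3,45] z:[97/3,134/3] -> hit [33,134/3], descend [1, 6, 8, 11]
  N1 x:[112/3,136/3] y:[100/3,133/3] z:[97/3,115/3] -> hit [112/3,115/3], descend [7, 12]
    N7 x:[112/3,125/3] y:[100/3,121/3] z:[97/3,112/3] -> hit [112/3,112/3] leaf, test {P12(miss), P15(miss)}
    N12 x:[122/3,136/3] y:[121/3,133/3] z:[103/3,115/3] -> miss, prune
  N6 x:[33,116/3] y:[98/3,112/3] z:[34,43] -> hit [34,112/3], descend [2, 5]
    N2 x:[33,116/3] y:[98/3,112/3] z:[34,37] -> hit [34,37] leaf, test {P3(miss), P10(miss), P13(miss)}
    N5 x:[104/3,112/3] y:[101/3,37] z:[37,43] -> hit [37,37] leaf, test {P2@t=37, P7(miss)}
  N8 x:[103/3,112/3] y:[116/3,45] z:[106/3,124/3] -> miss, prune
  N11 x:[37,136/3] y:[33,131/3] z:[116/3,134/3] -> hit [116/3,131/3], descend [3, 9]
    N3 x:[122/3,45] y:[110/3,131/3] z:[116/3,134/3] -> hit [122/3,131/3] leaf, test {P0(miss), P8(miss), P14(miss)}
    N9 x:[37,136/3] y:[33,106/3] z:[41,127/3] -> miss, prune

11 AABB tests over nodes [0, 1, 7, 12, 6, 2, 5, 8, 11, 3, 9]; 4 leaves entered; closest P2.

== RESULT ==
2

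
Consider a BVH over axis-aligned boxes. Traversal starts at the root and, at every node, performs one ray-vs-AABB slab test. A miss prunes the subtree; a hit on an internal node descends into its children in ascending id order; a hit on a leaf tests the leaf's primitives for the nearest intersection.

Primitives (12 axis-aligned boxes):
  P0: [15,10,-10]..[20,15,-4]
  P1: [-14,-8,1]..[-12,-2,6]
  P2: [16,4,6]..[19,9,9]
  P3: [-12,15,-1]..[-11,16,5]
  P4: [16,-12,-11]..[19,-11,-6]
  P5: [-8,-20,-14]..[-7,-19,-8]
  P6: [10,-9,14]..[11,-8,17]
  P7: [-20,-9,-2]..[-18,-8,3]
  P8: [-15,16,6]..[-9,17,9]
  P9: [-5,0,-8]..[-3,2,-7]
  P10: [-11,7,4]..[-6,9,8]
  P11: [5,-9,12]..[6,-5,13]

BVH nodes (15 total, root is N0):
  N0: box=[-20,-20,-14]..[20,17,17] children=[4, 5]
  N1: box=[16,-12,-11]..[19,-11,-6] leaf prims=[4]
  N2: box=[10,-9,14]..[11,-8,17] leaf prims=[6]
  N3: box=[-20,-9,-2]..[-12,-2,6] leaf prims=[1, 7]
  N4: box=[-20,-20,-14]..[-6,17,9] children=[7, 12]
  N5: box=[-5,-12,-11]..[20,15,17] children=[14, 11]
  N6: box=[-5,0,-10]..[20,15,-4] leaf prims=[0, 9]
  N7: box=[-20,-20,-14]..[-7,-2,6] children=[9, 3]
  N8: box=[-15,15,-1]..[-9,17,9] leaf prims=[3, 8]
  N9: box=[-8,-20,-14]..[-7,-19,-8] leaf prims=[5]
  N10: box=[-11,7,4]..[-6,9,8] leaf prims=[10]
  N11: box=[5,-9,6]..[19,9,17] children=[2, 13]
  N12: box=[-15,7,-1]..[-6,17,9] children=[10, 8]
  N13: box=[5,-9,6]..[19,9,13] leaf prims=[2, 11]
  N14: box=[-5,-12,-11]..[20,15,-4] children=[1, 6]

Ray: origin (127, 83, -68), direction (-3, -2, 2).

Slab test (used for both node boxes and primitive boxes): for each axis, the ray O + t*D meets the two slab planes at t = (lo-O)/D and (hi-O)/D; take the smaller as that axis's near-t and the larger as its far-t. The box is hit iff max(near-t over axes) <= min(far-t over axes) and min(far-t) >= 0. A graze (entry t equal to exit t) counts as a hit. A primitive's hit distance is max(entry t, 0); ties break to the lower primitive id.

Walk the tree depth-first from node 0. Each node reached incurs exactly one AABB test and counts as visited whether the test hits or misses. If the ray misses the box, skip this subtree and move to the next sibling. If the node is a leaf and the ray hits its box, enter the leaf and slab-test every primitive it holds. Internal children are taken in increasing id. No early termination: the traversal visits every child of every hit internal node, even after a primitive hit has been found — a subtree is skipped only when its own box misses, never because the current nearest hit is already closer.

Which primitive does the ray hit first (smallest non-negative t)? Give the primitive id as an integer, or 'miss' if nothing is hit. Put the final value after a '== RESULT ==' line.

Walk:
N0 x:[107/3,49] y:[33,103/2] z:[27,85/2] -> hit [107/3,85/2], descend [4, 5]
  N4 x:[133/3,49] y:[33,103/2] z:[27,77/2] -> miss, prune
  N5 x:[107/3,44] y:[34,95/2] z:[57/2,85/2] -> hit [107/3,85/2], descend [11, 14]
    N11 x:[36,122/3] y:[37,46] z:[37,85/2] -> hit [37,122/3], descend [2, 13]
      N2 x:[116/3,39] y:[91/2,46] z:[41,85/2] -> miss, prune
      N13 x:[36,122/3] y:[37,46] z:[37,81/2] -> hit [37,81/2] leaf, test {P2@t=37, P11(miss)}
    N14 x:[107/3,44] y:[34,95/2] z:[57/2,32] -> miss, prune

7 AABB tests over nodes [0, 4, 5, 11, 2, 13, 14]; 1 leaf entered; closest P2.

== RESULT ==
2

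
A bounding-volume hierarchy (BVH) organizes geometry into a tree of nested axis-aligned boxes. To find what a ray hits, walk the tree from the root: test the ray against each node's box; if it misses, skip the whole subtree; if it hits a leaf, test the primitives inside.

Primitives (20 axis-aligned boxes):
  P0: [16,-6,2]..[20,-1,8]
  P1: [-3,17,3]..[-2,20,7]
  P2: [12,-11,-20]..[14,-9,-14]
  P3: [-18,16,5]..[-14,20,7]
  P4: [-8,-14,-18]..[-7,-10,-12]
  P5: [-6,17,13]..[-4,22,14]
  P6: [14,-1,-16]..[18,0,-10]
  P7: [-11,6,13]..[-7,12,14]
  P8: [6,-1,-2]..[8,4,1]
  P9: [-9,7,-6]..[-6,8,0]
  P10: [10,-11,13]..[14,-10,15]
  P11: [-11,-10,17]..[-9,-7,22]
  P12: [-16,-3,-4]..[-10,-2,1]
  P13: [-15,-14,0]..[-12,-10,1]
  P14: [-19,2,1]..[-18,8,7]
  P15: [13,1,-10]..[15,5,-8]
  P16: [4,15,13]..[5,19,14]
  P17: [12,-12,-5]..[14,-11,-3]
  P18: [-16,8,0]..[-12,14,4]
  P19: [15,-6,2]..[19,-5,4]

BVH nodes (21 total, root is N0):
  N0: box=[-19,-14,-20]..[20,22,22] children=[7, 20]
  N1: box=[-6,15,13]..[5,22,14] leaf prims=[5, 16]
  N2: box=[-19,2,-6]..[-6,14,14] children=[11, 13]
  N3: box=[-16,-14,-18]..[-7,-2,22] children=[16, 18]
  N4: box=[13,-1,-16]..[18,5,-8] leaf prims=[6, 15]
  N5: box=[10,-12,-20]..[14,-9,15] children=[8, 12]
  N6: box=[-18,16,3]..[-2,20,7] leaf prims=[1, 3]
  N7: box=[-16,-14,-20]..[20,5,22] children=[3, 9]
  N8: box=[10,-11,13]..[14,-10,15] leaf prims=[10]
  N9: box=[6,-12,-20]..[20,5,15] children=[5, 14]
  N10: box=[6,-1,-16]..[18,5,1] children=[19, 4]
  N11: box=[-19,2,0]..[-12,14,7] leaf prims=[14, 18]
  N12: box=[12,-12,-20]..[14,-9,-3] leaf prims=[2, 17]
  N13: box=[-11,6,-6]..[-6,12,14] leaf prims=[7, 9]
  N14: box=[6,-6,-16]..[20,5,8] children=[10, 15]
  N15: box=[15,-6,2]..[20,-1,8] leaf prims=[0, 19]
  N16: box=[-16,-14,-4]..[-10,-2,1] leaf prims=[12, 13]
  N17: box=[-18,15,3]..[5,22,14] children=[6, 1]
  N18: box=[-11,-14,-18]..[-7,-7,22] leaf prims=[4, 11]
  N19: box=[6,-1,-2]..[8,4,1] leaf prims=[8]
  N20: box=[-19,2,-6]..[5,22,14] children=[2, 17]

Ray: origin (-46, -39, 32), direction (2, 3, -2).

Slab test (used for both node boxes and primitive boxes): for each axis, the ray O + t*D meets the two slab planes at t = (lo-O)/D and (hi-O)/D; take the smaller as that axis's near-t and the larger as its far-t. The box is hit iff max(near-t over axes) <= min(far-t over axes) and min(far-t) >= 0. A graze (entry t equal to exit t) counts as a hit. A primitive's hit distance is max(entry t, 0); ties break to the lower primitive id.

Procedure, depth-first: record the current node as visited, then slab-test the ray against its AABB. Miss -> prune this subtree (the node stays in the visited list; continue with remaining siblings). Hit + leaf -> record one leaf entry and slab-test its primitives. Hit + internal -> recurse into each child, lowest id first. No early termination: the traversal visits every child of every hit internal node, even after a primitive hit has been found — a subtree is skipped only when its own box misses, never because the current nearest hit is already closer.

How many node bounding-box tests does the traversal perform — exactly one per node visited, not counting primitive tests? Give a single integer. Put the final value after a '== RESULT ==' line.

Traverse from the root:
N0 x:[27/2,33] y:[25/3,61/3] z:[5,26] -> hit [27/2,61/3], descend [7, 20]
  N7 x:[15,33] y:[25/3,44/3] z:[5,26] -> miss, prune
  N20 x:[27/2,51/2] y:[41/3,61/3] z:[9,19] -> hit [41/3,19], descend [2, 17]
    N2 x:[27/2,20] y:[41/3,53/3] z:[9,19] -> hit [41/3,53/3], descend [11, 13]
      N11 x:[27/2,17] y:[41/3,53/3] z:[25/2,16] -> hit [41/3,16] leaf, test {P14@t=41/3, P18@t=47/3}
      N13 x:[35/2,20] y:[15,17] z:[9,19] -> miss, prune
    N17 x:[14,51/2] y:[18,61/3] z:[9,29/2] -> miss, prune

Visited [0, 7, 20, 2, 11, 13, 17]. Tests: 7 box, 1 leaf. Nearest: P14.

== RESULT ==
7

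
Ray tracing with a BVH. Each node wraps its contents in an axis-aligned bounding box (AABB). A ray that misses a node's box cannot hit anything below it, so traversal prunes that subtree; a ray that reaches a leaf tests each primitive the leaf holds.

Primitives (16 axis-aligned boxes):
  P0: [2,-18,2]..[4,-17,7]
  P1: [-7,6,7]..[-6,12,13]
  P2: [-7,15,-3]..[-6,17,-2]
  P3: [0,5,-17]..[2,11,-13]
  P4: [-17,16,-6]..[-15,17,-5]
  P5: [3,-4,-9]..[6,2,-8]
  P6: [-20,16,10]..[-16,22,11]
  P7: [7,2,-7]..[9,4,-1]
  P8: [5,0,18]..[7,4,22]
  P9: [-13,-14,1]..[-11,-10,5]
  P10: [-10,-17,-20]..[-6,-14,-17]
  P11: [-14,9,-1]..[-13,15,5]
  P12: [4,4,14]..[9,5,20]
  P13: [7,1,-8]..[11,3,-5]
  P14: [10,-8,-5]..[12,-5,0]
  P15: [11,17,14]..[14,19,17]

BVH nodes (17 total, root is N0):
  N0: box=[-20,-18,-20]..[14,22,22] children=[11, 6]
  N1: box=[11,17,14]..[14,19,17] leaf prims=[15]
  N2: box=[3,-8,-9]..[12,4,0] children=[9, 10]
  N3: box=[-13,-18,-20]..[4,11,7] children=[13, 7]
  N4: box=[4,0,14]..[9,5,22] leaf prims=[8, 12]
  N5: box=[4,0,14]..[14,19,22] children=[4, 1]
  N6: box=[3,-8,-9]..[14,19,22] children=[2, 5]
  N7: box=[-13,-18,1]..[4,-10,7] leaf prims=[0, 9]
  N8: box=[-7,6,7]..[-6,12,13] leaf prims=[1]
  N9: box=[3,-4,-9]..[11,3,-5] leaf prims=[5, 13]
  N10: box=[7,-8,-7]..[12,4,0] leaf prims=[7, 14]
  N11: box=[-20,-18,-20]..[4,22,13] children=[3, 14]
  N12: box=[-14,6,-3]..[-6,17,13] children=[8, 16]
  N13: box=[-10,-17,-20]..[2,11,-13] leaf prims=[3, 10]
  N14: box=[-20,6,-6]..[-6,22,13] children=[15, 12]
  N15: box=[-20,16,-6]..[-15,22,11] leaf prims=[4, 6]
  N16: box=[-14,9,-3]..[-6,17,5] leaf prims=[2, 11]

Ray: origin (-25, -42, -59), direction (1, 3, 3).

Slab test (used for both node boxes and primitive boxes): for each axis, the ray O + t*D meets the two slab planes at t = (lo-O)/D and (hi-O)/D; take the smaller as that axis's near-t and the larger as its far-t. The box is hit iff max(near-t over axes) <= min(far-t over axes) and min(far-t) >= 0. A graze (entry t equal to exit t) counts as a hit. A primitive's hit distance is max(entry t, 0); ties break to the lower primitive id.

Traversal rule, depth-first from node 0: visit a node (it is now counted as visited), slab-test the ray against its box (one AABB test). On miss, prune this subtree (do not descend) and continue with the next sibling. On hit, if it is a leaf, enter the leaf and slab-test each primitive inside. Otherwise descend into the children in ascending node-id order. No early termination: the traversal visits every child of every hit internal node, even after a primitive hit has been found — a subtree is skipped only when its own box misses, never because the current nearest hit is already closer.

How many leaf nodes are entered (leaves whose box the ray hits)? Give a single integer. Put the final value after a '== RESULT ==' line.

Trace the traversal:
N0 x:[5,39] y:[8,64/3] z:[13,27] -> hit [13,64/3], descend [6, 11]
  N6 x:[28,39] y:[34/3,61/3] z:[50/3,27] -> miss, prune
  N11 x:[5,29] y:[8,64/3] z:[13,24] -> hit [13,64/3], descend [3, 14]
    N3 x:[12,29] y:[8,53/3] z:[13,22] -> hit [13,53/3], descend [7, 13]
      N7 x:[12,29] y:[8,32/3] z:[20,22] -> miss, prune
      N13 x:[15,27] y:[25/3,53/3] z:[13,46/3] -> hit [15,46/3] leaf, test {P3(miss), P10(miss)}
    N14 x:[5,19] y:[16,64/3] z:[53/3,24] -> hit [53/3,19], descend [12, 15]
      N12 x:[11,19] y:[16,59/3] z:[56/3,24] -> hit [56/3,19], descend [8, 16]
        N8 x:[18,19] y:[16,18] z:[22,24] -> miss, prune
        N16 x:[11,19] y:[17,59/3] z:[56/3,64/3] -> hit [56/3,19] leaf, test {P2@t=19, P11(miss)}
      N15 x:[5,10] y:[58/3,64/3] z:[53/3,70/3] -> miss, prune

order=[0, 6, 11, 3, 7, 13, 14, 12, 8, 16, 15]  |boxes|=11  |leaves|=2  hit=P2

== RESULT ==
2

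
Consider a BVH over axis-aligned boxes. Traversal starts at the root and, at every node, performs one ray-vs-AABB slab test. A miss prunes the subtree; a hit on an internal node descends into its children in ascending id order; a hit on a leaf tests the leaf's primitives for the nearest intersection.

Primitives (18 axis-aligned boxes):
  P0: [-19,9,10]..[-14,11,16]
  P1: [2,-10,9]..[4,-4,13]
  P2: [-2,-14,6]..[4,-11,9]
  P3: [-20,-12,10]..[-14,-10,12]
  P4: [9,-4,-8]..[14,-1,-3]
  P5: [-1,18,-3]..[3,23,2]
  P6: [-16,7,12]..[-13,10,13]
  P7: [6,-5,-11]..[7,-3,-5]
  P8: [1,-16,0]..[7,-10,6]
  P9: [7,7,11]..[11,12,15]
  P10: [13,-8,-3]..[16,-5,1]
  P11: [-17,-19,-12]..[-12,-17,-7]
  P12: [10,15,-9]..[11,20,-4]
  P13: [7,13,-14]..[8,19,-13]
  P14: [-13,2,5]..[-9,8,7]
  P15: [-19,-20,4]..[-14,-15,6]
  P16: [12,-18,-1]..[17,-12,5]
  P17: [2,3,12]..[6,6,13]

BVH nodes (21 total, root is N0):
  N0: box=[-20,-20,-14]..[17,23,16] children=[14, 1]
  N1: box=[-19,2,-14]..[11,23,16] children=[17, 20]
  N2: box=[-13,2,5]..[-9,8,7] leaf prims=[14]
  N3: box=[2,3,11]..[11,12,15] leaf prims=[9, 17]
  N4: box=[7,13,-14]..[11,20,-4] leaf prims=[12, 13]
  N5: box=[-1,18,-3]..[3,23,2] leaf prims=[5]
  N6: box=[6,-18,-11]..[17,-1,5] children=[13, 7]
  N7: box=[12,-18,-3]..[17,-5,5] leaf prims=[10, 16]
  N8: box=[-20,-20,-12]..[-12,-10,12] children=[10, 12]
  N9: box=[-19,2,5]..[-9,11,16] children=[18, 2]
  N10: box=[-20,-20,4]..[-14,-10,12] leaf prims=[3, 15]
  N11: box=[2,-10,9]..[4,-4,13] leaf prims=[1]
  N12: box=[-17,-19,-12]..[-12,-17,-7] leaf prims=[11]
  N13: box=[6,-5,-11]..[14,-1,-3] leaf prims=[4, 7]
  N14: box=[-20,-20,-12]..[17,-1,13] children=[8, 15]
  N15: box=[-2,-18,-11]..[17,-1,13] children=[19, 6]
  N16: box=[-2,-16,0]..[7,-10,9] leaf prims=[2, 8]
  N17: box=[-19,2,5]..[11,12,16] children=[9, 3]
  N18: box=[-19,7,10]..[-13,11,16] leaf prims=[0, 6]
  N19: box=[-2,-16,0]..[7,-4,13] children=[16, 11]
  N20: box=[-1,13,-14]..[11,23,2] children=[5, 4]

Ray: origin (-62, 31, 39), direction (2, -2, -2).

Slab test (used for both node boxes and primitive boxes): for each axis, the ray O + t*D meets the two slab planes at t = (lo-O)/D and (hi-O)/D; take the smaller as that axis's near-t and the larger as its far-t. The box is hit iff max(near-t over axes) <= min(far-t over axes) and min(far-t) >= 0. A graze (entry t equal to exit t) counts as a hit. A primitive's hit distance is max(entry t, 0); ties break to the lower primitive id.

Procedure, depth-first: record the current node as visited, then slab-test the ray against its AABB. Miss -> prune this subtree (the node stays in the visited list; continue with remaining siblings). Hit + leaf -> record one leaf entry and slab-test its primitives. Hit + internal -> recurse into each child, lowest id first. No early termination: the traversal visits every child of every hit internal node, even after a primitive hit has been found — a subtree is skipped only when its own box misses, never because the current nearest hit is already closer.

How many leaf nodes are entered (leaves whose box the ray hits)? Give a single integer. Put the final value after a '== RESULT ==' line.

Walk:
N0 x:[21,79/2] y:[4,51/2] z:[23/2,53/2] -> hit [21,51/2], descend [1, 14]
  N1 x:[43/2,73/2] y:[4,29/2] z:[23/2,53/2] -> miss, prune
  N14 x:[21,79/2] y:[16,51/2] z:[13,51/2] -> hit [21,51/2], descend [8, 15]
    N8 x:[21,25] y:[41/2,51/2] z:[27/2,51/2] -> hit [21,25], descend [10, 12]
      N10 x:[21,24] y:[41/2,51/2] z:[27/2,35/2] -> miss, prune
      N12 x:[45/2,25] y:[24,25] z:[23,51/2] -> hit [24,25] leaf, test {P11@t=24}
    N15 x:[30,79/2] y:[16,49/2] z:[13,25] -> miss, prune

7 AABB tests over nodes [0, 1, 14, 8, 10, 12, 15]; 1 leaf entered; closest P11.

== RESULT ==
1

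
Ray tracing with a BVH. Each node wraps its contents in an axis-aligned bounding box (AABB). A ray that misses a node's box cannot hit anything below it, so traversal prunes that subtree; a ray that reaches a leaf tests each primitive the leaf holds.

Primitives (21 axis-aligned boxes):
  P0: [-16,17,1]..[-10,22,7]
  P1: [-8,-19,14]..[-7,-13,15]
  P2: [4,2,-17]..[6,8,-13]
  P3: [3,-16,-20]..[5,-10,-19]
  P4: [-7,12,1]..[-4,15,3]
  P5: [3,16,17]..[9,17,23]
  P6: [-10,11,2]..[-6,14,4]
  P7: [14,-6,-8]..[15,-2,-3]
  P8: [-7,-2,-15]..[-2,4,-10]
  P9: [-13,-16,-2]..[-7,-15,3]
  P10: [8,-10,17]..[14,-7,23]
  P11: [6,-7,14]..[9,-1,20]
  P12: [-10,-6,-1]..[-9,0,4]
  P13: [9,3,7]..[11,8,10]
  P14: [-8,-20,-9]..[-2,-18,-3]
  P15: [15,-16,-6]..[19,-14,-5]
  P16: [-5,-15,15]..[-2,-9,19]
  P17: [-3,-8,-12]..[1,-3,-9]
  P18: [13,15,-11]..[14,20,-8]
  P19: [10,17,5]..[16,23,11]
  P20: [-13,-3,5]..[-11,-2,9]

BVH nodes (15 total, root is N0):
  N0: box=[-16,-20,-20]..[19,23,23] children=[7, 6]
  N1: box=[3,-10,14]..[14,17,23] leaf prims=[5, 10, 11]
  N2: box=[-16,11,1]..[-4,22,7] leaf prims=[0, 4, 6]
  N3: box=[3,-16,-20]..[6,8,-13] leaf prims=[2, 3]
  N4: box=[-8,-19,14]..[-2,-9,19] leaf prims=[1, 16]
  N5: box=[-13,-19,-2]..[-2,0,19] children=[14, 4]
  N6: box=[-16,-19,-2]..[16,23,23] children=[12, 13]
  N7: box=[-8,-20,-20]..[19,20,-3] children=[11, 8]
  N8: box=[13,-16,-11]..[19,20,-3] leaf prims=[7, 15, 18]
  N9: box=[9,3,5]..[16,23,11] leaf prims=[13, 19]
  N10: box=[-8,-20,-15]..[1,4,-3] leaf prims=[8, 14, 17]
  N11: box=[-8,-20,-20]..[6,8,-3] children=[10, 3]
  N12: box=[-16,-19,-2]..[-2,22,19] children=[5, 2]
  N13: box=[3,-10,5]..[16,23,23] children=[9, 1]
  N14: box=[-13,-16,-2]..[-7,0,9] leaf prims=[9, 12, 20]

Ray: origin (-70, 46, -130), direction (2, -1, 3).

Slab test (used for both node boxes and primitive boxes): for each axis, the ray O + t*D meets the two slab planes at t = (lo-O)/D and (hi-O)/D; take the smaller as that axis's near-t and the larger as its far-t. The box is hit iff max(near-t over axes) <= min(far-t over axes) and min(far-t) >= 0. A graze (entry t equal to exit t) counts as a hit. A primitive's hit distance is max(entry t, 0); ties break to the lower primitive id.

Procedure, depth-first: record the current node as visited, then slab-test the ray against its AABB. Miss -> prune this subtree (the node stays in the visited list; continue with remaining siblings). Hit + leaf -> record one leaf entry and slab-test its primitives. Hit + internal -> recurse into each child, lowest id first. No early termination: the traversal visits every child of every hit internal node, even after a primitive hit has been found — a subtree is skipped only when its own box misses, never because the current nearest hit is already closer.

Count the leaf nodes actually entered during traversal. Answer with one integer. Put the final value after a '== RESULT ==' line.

Walk:
N0 x:[27,89/2] y:[23,66] z:[110/3,51] -> hit [110/3,89/2], descend [6, 7]
  N6 x:[27,43] y:[23,65] z:[128/3,51] -> hit [128/3,43], descend [12, 13]
    N12 x:[27,34] y:[24,65] z:[128/3,149/3] -> miss, prune
    N13 x:[73/2,43] y:[23,56] z:[45,51] -> miss, prune
  N7 x:[31,89/2] y:[26,66] z:[110/3,127/3] -> hit [110/3,127/3], descend [8, 11]
    N8 x:[83/2,89/2] y:[26,62] z:[119/3,127/3] -> hit [83/2,127/3] leaf, test {P7(miss), P15(miss), P18(miss)}
    N11 x:[31,38] y:[38,66] z:[110/3,127/3] -> hit [38,38], descend [3, 10]
      N3 x:[73/2,38] y:[38,62] z:[110/3,39] -> hit [38,38] leaf, test {P2@t=38, P3(miss)}
      N10 x:[31,71/2] y:[42,66] z:[115/3,127/3] -> miss, prune

Visited [0, 6, 12, 13, 7, 8, 11, 3, 10]. Tests: 9 box, 2 leaf. Nearest: P2.

== RESULT ==
2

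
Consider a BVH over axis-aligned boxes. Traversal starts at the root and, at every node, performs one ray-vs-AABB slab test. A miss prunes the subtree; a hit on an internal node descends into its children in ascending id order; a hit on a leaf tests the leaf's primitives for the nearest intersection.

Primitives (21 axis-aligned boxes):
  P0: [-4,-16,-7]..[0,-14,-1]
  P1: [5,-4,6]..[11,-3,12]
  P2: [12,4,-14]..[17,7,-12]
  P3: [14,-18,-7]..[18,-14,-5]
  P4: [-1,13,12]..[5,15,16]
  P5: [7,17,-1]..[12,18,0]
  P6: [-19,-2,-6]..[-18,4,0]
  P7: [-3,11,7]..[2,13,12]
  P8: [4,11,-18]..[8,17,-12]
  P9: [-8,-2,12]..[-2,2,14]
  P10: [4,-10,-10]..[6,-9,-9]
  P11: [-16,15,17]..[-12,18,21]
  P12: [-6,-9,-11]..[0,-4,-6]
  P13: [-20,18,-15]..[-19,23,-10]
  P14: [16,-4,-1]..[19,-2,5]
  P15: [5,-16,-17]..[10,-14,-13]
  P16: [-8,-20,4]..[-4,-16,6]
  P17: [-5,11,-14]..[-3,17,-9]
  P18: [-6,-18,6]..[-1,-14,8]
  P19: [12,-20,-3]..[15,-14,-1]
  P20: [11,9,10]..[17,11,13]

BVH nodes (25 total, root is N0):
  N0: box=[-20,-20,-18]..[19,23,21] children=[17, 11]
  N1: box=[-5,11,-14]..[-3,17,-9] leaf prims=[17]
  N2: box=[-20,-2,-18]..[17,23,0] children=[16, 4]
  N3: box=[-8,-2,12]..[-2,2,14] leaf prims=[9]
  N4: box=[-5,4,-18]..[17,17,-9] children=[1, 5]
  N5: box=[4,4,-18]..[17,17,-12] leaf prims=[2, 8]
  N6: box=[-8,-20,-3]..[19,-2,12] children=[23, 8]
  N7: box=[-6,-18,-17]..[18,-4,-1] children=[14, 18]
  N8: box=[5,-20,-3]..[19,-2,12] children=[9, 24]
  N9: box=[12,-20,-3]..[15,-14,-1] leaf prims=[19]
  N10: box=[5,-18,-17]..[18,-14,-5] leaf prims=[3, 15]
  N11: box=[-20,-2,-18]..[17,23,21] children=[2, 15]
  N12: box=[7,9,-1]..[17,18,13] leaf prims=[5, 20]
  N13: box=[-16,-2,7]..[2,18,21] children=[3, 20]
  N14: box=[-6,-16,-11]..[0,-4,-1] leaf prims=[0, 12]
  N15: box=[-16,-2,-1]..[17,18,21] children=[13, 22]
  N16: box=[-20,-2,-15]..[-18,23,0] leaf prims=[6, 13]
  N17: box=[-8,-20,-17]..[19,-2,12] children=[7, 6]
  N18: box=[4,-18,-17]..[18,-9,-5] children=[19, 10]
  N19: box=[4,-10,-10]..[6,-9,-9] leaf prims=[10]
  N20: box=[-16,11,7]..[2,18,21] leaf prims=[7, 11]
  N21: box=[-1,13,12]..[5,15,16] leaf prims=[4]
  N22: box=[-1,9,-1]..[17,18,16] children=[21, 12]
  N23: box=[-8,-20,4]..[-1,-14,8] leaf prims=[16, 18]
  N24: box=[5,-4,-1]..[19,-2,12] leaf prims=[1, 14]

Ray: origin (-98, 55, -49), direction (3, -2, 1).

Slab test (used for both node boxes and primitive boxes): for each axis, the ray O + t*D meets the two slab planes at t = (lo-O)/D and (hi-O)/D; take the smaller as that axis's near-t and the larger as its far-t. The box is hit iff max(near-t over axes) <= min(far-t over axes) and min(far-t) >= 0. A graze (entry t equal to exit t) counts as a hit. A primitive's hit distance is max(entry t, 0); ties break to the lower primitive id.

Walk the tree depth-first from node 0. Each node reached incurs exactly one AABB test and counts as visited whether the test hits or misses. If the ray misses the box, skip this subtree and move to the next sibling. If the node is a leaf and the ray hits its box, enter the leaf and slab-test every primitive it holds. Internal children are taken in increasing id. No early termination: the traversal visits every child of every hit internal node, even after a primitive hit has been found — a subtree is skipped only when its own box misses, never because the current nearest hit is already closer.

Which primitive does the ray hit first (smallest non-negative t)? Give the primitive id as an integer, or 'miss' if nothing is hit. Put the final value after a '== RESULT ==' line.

Trace the traversal:
N0 x:[26,39] y:[16,75/2] z:[31,70] -> hit [31,75/2], descend [11, 17]
  N11 x:[26,115/3] y:[16,57/2] z:[31,70] -> miss, prune
  N17 x:[30,39] y:[57/2,75/2] z:[32,61] -> hit [32,75/2], descend [6, 7]
    N6 x:[30,39] y:[57/2,75/2] z:[46,61] -> miss, prune
    N7 x:[92/3,116/3] y:[59/2,73/2] z:[32,48] -> hit [32,73/2], descend [14, 18]
      N14 x:[92/3,98/3] y:[59/2,71/2] z:[38,48] -> miss, prune
      N18 x:[34,116/3] y:[32,73/2] z:[32,44] -> hit [34,73/2], descend [10, 19]
        N10 x:[103/3,116/3] y:[69/2,73/2] z:[32,44] -> hit [69/2,73/2] leaf, test {P3(miss), P15@t=69/2}
        N19 x:[34,104/3] y:[32,65/2] z:[39,40] -> miss, prune

9 AABB tests over nodes [0, 11, 17, 6, 7, 14, 18, 10, 19]; 1 leaf entered; closest P15.

== RESULT ==
15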